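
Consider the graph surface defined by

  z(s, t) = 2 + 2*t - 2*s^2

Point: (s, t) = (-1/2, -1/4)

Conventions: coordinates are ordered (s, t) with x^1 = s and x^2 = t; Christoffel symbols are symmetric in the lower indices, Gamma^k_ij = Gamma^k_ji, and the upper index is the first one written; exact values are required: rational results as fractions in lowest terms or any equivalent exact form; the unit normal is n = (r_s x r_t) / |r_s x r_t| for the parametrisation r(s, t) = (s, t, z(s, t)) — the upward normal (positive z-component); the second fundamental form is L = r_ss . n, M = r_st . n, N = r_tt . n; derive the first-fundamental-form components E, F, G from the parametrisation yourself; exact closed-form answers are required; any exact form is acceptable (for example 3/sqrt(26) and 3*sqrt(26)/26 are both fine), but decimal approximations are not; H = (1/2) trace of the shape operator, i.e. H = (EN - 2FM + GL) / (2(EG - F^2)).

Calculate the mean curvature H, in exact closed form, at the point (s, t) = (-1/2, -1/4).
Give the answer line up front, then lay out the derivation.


Answer: H = -10/27

z_s = 2, z_t = 2, z_ss = -4, z_st = 0, z_tt = 0
E = 5, F = 4, G = 5; answer radicand W^2 = 9
unnormalised second-form numerators: l = -4, m = 0, n = 0; L = l/sqrt(9), and similarly M = m/sqrt(W^2), N = n/sqrt(W^2)
H = (E*n - 2*F*m + G*l) / (2*(EG - F^2)*sqrt(W^2)); E*n - 2*F*m + G*l = -20, EG - F^2 = 9, so H = (-10/9)/sqrt(9)


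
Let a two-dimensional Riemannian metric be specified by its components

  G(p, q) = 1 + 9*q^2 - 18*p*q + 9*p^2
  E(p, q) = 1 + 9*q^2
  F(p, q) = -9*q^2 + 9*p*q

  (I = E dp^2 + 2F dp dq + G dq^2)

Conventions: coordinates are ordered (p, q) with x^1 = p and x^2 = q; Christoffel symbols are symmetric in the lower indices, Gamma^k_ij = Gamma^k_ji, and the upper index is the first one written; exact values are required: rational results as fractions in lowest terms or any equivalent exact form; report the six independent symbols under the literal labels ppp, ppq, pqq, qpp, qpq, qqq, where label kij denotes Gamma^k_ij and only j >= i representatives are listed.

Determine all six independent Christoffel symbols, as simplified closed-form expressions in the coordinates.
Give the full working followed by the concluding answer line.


E = 1 + 9*q^2; F = -9*q^2 + 9*p*q; G = 1 + 9*q^2 - 18*p*q + 9*p^2
Gamma^k_ij = (1/2) g^{kl} (d_i g_jl + d_j g_il - d_l g_ij), with g^inv = (1/(EG-F^2)) [[G, -F], [-F, E]]
first partials: E_p = 0, E_q = 18*q, F_p = 9*q, F_q = -18*q + 9*p, G_p = -18*q + 18*p, G_q = 18*q - 18*p
D = EG - F^2 = 1 + 18*q^2 - 18*p*q + 9*p^2
expanded: Gamma^p_pp = (G E_p - 2F F_p + F E_q)/(2D), Gamma^p_pq = (G E_q - F G_p)/(2D), Gamma^p_qq = (2G F_q - G G_p - F G_q)/(2D), Gamma^q_pp = (2E F_p - E E_q - F E_p)/(2D), Gamma^q_pq = (E G_p - F E_q)/(2D), Gamma^q_qq = (E G_q - 2F F_q + F G_p)/(2D); substitute and cancel common factors

Answer: Gamma_ppp = 0, Gamma_ppq = 9*q/(9*p^2 - 18*p*q + 18*q^2 + 1), Gamma_pqq = -9*q/(9*p^2 - 18*p*q + 18*q^2 + 1), Gamma_qpp = 0, Gamma_qpq = (9*p - 9*q)/(9*p^2 - 18*p*q + 18*q^2 + 1), Gamma_qqq = (-9*p + 9*q)/(9*p^2 - 18*p*q + 18*q^2 + 1)


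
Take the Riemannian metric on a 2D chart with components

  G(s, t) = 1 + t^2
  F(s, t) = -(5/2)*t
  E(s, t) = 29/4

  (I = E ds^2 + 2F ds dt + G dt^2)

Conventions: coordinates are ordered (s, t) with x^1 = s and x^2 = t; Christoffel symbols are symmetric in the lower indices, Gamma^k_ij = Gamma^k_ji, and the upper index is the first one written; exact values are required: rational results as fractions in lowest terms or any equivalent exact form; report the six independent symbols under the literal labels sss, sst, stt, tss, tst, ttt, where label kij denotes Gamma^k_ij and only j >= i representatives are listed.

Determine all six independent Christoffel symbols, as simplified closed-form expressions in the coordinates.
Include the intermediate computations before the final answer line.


E = 29/4; F = -(5/2)*t; G = 1 + t^2
Gamma^k_ij = (1/2) g^{kl} (d_i g_jl + d_j g_il - d_l g_ij), with g^inv = (1/(EG-F^2)) [[G, -F], [-F, E]]
first partials: E_s = 0, E_t = 0, F_s = 0, F_t = -5/2, G_s = 0, G_t = 2*t
D = EG - F^2 = 29/4 + t^2
expanded: Gamma^s_ss = (G E_s - 2F F_s + F E_t)/(2D), Gamma^s_st = (G E_t - F G_s)/(2D), Gamma^s_tt = (2G F_t - G G_s - F G_t)/(2D), Gamma^t_ss = (2E F_s - E E_t - F E_s)/(2D), Gamma^t_st = (E G_s - F E_t)/(2D), Gamma^t_tt = (E G_t - 2F F_t + F G_s)/(2D); substitute and cancel common factors

Answer: Gamma_sss = 0, Gamma_sst = 0, Gamma_stt = -10/(4*t^2 + 29), Gamma_tss = 0, Gamma_tst = 0, Gamma_ttt = 4*t/(4*t^2 + 29)


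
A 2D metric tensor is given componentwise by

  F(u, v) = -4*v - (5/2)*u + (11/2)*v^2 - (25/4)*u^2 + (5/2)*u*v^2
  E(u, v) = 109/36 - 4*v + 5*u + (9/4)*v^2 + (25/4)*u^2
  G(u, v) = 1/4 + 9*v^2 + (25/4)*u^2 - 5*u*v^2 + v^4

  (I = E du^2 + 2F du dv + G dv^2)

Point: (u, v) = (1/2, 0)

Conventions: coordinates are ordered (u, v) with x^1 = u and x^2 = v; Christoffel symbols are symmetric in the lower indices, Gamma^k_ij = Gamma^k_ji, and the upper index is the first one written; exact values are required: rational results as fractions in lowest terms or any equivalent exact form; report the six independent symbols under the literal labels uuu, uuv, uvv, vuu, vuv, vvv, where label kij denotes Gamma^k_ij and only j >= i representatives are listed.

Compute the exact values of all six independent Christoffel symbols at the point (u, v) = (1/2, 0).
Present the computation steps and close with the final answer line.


E = 1021/144, F = -45/16, G = 29/16 at the point
E_u = 45/4, E_v = -4, F_u = -35/4, F_v = -4, G_u = 25/4, G_v = 0
EG - F^2 = 1423/288;  g^inv = (288/1423) * [[29/16, 45/16], [45/16, 1021/144]]
first-kind symbols [ij,l] = (1/2)(d_i g_jl + d_j g_il - d_l g_ij): [uu,u] = E_u/2 = 45/8, [uu,v] = F_u - E_v/2 = -27/4, [uv,u] = E_v/2 = -2, [uv,v] = G_u/2 = 25/8, [vv,u] = F_v - G_u/2 = -57/8, [vv,v] = G_v/2 = 0
Gamma^u_ij = (G*[ij,u] - F*[ij,v])/(EG - F^2), Gamma^v_ij = (E*[ij,v] - F*[ij,u])/(EG - F^2)

Answer: Gamma_uuu = -10125/5692, Gamma_uuv = 5949/5692, Gamma_uvv = -14877/5692, Gamma_vuu = -36909/5692, Gamma_vuv = 19045/5692, Gamma_vvv = -23085/5692


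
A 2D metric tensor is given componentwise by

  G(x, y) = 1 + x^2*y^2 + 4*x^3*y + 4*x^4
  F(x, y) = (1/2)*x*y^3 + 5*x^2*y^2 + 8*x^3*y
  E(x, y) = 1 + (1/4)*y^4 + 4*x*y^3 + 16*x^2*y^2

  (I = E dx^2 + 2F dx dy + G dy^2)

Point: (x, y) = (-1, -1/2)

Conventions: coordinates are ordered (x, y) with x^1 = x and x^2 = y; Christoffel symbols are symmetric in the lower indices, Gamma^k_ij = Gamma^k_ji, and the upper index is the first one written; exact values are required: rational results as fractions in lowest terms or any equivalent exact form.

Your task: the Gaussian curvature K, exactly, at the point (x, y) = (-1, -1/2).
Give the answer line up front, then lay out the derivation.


Answer: K = -74752/567009

E = 353/64, F = 85/16, G = 29/4, EG - F^2 = 753/64 at the point
E_x = -17/2, E_y = -153/8, F_x = -233/16, F_y = -107/8, G_x = -45/2, G_y = -5
E_yy = 179/4, F_xy = 275/8, G_xx = 121/2
Evaluate Brioschi's two determinant matrices M1, M2 and divide by (EG - F^2)^2.
M1 = [[-E_yy/2 + F_xy - G_xx/2, E_x/2, F_x - E_y/2], [F_y - G_x/2, E, F], [G_y/2, F, G]] = [[-73/4, -17/4, -5], [-17/8, 353/64, 85/16], [-5/2, 85/16, 29/4]]; det M1 = -60481/256
M2 = [[0, E_y/2, G_x/2], [E_y/2, E, F], [G_x/2, F, G]] = [[0, -153/16, -45/4], [-153/16, 353/64, 85/16], [-45/4, 85/16, 29/4]]; det M2 = -55809/256
det M1 - det M2 = -73/4; K = -73/4 / (753/64)^2 = -74752/567009


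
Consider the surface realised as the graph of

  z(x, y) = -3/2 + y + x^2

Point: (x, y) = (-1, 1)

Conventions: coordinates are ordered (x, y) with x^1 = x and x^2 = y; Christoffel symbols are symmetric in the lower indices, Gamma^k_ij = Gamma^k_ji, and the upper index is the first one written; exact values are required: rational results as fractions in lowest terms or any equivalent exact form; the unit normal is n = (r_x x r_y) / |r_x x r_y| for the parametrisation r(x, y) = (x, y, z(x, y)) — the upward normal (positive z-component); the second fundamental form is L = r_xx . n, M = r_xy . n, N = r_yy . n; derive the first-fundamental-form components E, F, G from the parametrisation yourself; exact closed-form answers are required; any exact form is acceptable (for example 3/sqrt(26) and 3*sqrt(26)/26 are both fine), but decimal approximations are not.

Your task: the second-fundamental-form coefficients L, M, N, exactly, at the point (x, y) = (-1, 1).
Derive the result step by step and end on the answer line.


z_x = -2, z_y = 1, z_xx = 2, z_xy = 0, z_yy = 0
E = 5, F = -2, G = 2; answer radicand W^2 = 6
unnormalised second-form numerators: l = 2, m = 0, n = 0; L = l/sqrt(6), and similarly M = m/sqrt(W^2), N = n/sqrt(W^2)

Answer: L = sqrt(6)/3, M = 0, N = 0


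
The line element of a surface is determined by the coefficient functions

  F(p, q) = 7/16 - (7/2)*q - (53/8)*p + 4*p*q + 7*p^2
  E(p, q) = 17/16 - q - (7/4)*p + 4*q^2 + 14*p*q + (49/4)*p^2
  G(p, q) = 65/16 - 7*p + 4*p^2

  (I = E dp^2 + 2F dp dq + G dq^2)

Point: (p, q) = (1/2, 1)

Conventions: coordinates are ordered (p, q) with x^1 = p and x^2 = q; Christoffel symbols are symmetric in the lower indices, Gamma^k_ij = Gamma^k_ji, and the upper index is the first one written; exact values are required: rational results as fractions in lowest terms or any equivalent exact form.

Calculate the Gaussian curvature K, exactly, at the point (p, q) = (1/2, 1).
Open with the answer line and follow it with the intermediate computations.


Answer: K = -1024/48841

E = 53/4, F = -21/8, G = 25/16, EG - F^2 = 221/16 at the point
E_p = 49/2, E_q = 14, F_p = 35/8, F_q = -3/2, G_p = -3, G_q = 0
E_qq = 8, F_pq = 4, G_pp = 8
Brioschi: K = (det M1 - det M2) / (EG - F^2)^2 with the standard first/second-derivative matrices M1, M2.
M1 = [[-E_qq/2 + F_pq - G_pp/2, E_p/2, F_p - E_q/2], [F_q - G_p/2, E, F], [G_q/2, F, G]] = [[-4, 49/4, -21/8], [0, 53/4, -21/8], [0, -21/8, 25/16]]; det M1 = -221/4
M2 = [[0, E_q/2, G_p/2], [E_q/2, E, F], [G_p/2, F, G]] = [[0, 7, -3/2], [7, 53/4, -21/8], [-3/2, -21/8, 25/16]]; det M2 = -205/4
det M1 - det M2 = -4; K = -4 / (221/16)^2 = -1024/48841


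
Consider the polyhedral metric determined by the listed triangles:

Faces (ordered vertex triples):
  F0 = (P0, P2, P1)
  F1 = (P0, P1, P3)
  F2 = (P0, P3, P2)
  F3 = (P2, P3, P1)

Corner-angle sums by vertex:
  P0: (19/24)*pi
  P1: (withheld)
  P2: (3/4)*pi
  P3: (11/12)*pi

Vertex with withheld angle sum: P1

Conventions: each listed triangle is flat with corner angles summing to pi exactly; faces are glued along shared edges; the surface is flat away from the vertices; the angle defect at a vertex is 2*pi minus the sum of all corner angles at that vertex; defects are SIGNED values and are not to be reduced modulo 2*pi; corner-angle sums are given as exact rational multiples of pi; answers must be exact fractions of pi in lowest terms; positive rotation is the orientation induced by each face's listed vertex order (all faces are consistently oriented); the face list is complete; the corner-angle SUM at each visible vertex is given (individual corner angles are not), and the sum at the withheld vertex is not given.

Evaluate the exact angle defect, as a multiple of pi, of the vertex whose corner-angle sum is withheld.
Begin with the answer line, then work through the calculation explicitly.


Answer: defect(P1) = (11/24)*pi

V = 4, E = 6, F = 4; chi = V - E + F = 2
Gauss-Bonnet: total defect = 2*pi*chi = 4*pi; visible defects sum to (85/24)*pi


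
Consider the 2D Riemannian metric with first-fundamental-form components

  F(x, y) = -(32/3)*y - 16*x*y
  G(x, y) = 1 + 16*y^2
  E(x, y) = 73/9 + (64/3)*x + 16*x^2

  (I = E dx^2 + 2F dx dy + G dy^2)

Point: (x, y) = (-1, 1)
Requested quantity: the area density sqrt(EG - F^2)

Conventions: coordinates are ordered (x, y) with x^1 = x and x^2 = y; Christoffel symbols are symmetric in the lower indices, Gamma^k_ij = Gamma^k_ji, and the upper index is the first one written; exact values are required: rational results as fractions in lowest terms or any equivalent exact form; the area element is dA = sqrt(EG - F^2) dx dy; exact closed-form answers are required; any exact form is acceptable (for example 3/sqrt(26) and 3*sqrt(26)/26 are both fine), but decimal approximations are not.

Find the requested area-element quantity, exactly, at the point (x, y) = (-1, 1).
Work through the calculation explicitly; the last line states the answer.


E = 25/9, F = 16/3, G = 17; EG - F^2 = 169/9

Answer: sqrt(EG - F^2) = 13/3


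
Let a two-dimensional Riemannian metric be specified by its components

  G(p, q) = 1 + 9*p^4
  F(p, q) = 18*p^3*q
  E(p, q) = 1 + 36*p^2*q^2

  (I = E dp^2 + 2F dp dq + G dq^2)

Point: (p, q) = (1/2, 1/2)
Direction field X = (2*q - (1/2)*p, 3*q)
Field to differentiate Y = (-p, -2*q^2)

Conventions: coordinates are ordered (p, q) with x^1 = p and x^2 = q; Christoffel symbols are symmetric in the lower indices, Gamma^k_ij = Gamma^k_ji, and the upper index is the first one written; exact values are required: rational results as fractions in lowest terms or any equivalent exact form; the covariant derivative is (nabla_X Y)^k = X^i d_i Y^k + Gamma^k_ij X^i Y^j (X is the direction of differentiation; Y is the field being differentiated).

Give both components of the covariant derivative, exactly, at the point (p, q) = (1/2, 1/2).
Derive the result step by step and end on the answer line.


E = 13/4, F = 9/8, G = 25/16 at the point
E_p = 9, E_q = 9, F_p = 27/4, F_q = 9/4, G_p = 9/2, G_q = 0
EG - F^2 = 61/16;  g^inv = (16/61) * [[25/16, -9/8], [-9/8, 13/4]]
first-kind symbols [ij,l] = (1/2)(d_i g_jl + d_j g_il - d_l g_ij): [pp,p] = E_p/2 = 9/2, [pp,q] = F_p - E_q/2 = 9/4, [pq,p] = E_q/2 = 9/2, [pq,q] = G_p/2 = 9/4, [qq,p] = F_q - G_p/2 = 0, [qq,q] = G_q/2 = 0
Gamma^p_ij = (G*[ij,p] - F*[ij,q])/(EG - F^2), Gamma^q_ij = (E*[ij,q] - F*[ij,p])/(EG - F^2)
Gamma_ppp = 72/61, Gamma_ppq = 72/61, Gamma_pqq = 0, Gamma_qpp = 36/61, Gamma_qpq = 36/61, Gamma_qqq = 0
X = (3/4, 3/2), Y = (-1/2, -1/2) at the point

Answer: (nabla_X Y)^p = -615/244, (nabla_X Y)^q = -237/61


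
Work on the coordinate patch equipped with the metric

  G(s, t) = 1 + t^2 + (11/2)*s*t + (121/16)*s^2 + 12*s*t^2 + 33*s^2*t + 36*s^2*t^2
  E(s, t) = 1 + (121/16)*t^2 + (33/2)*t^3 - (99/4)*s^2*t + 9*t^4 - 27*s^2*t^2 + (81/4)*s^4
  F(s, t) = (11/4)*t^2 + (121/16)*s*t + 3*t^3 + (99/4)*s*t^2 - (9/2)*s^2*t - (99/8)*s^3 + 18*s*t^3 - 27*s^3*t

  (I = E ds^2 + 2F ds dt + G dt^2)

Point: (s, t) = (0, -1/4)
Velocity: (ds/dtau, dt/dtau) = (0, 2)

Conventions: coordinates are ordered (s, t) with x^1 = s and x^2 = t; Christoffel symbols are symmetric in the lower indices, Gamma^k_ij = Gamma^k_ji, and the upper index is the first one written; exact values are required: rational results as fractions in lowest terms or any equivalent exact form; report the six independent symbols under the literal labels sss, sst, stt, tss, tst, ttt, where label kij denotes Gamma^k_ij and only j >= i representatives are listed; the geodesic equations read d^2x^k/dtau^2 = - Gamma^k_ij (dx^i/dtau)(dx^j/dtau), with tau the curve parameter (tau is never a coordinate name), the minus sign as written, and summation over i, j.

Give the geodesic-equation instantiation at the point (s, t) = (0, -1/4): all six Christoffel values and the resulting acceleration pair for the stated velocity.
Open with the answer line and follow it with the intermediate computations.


Answer: Gamma_sss = 0, Gamma_sst = -10/21, Gamma_stt = -8/21, Gamma_tss = 0, Gamma_tst = -5/21, Gamma_ttt = -4/21; accelerations (d^2s/dtau^2, d^2t/dtau^2) = (32/21, 16/21)

E = 5/4, F = 1/8, G = 17/16 at the point
E_s = 0, E_t = -5/4, F_s = -5/8, F_t = -13/16, G_s = -5/8, G_t = -1/2
EG - F^2 = 21/16;  g^inv = (16/21) * [[17/16, -1/8], [-1/8, 5/4]]
first-kind symbols [ij,l] = (1/2)(d_i g_jl + d_j g_il - d_l g_ij): [ss,s] = E_s/2 = 0, [ss,t] = F_s - E_t/2 = 0, [st,s] = E_t/2 = -5/8, [st,t] = G_s/2 = -5/16, [tt,s] = F_t - G_s/2 = -1/2, [tt,t] = G_t/2 = -1/4
Gamma^s_ij = (G*[ij,s] - F*[ij,t])/(EG - F^2), Gamma^t_ij = (E*[ij,t] - F*[ij,s])/(EG - F^2)
Gamma_sss = 0, Gamma_sst = -10/21, Gamma_stt = -8/21, Gamma_tss = 0, Gamma_tst = -5/21, Gamma_ttt = -4/21
d^2s/dtau^2 = -(Gamma_sss*(0)^2 + 2*Gamma_sst*(0)*(2) + Gamma_stt*(2)^2) = 32/21
d^2t/dtau^2 = -(Gamma_tss*(0)^2 + 2*Gamma_tst*(0)*(2) + Gamma_ttt*(2)^2) = 16/21


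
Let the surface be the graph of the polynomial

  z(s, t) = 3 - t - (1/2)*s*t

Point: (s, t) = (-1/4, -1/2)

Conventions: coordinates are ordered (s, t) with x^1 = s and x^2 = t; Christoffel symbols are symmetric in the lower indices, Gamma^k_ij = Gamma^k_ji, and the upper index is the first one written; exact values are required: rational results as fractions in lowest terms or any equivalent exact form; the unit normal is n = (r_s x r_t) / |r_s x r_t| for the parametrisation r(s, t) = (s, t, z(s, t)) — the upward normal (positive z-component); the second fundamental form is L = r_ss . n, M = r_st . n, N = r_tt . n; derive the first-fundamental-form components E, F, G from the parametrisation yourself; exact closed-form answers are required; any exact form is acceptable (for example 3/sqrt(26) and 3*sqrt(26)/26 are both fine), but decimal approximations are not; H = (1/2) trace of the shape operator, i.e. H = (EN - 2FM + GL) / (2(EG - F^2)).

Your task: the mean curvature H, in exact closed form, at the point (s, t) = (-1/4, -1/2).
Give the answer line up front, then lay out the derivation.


Answer: H = -56*sqrt(13)/4563

z_s = 1/4, z_t = -7/8, z_ss = 0, z_st = -1/2, z_tt = 0
E = 17/16, F = -7/32, G = 113/64; answer radicand W^2 = 117/64
unnormalised second-form numerators: l = 0, m = -1/2, n = 0; L = l/sqrt(117/64), and similarly M = m/sqrt(W^2), N = n/sqrt(W^2)
H = (E*n - 2*F*m + G*l) / (2*(EG - F^2)*sqrt(W^2)); E*n - 2*F*m + G*l = -7/32, EG - F^2 = 117/64, so H = (-7/117)/sqrt(117/64)


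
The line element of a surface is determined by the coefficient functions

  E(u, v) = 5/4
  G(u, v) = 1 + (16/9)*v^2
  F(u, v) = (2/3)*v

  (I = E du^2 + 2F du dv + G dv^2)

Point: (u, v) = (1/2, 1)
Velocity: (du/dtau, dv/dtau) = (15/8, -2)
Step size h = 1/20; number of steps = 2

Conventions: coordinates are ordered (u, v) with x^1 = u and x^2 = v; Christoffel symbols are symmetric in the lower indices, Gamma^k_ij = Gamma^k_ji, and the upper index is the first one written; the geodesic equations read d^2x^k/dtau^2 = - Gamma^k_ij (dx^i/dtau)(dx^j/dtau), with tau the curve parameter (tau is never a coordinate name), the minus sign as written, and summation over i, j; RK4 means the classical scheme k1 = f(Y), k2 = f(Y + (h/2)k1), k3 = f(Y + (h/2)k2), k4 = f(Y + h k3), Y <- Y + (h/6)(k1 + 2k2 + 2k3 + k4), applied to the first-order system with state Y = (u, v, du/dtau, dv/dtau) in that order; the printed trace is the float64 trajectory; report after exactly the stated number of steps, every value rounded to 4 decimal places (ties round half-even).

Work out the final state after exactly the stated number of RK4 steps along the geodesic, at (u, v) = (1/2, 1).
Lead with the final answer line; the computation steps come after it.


Answer: u = 0.6823, v = 0.7871, du/dtau = 1.7611, dv/dtau = -2.2695

f(Y) = (du/dtau, dv/dtau, -Gamma^u_ij Y'^i Y'^j, -Gamma^v_ij Y'^i Y'^j) with the Gammas evaluated at the stage position; h = 0.050000; intermediate values shown to 6 dp
step 0: u = 0.5000, v = 1.0000, du/dtau = 1.8750, dv/dtau = -2.0000
step 1:
  k1: at (u, v) = (0.500000, 1.000000), (du/dtau, dv/dtau) = (1.875000, -2.000000); Gamma_uuu = 0.000000, Gamma_uuv = 0.000000, Gamma_uvv = 0.220183, Gamma_vuu = 0.000000, Gamma_vuv = 0.000000, Gamma_vvv = 0.587156; k1 = (1.875000, -2.000000, -0.880734, -2.348624)
  k2: at (u, v) = (0.546875, 0.950000), (du/dtau, dv/dtau) = (1.852982, -2.058716); Gamma_uuu = 0.000000, Gamma_uuv = 0.000000, Gamma_uvv = 0.233554, Gamma_vuu = 0.000000, Gamma_vuv = 0.000000, Gamma_vvv = 0.591670; k2 = (1.852982, -2.058716, -0.989874, -2.507680)
  k3: at (u, v) = (0.546325, 0.948532), (du/dtau, dv/dtau) = (1.850253, -2.062692); Gamma_uuu = 0.000000, Gamma_uuv = 0.000000, Gamma_uvv = 0.233960, Gamma_vuu = 0.000000, Gamma_vuv = 0.000000, Gamma_vvv = 0.591783; k3 = (1.850253, -2.062692, -0.995429, -2.517857)
  k4: at (u, v) = (0.592513, 0.896865), (du/dtau, dv/dtau) = (1.825229, -2.125893); Gamma_uuu = 0.000000, Gamma_uuv = 0.000000, Gamma_uvv = 0.248757, Gamma_vuu = 0.000000, Gamma_vuv = 0.000000, Gamma_vvv = 0.594939; k4 = (1.825229, -2.125893, -1.124240, -2.688777)
  Y <- Y + (h/6)(k1 + 2k2 + 2k3 + k4): u = 0.5926, v = 0.8969, du/dtau = 1.8252, dv/dtau = -2.1257
step 2:
  k1: at (u, v) = (0.592556, 0.896927), (du/dtau, dv/dtau) = (1.825204, -2.125737); Gamma_uuu = 0.000000, Gamma_uuv = 0.000000, Gamma_uvv = 0.248739, Gamma_vuu = 0.000000, Gamma_vuv = 0.000000, Gamma_vvv = 0.594936; k1 = (1.825204, -2.125737, -1.123992, -2.688371)
  k2: at (u, v) = (0.638186, 0.843784), (du/dtau, dv/dtau) = (1.797104, -2.192947); Gamma_uuu = 0.000000, Gamma_uuv = 0.000000, Gamma_uvv = 0.265000, Gamma_vuu = 0.000000, Gamma_vuv = 0.000000, Gamma_vvv = 0.596273; k2 = (1.797104, -2.192947, -1.274387, -2.867486)
  k3: at (u, v) = (0.637483, 0.842104), (du/dtau, dv/dtau) = (1.793344, -2.197424); Gamma_uuu = 0.000000, Gamma_uuv = 0.000000, Gamma_uvv = 0.265531, Gamma_vuu = 0.000000, Gamma_vuv = 0.000000, Gamma_vvv = 0.596279; k3 = (1.793344, -2.197424, -1.282163, -2.879239)
  k4: at (u, v) = (0.682223, 0.787056), (du/dtau, dv/dtau) = (1.761095, -2.269699); Gamma_uuu = 0.000000, Gamma_uuv = 0.000000, Gamma_uvv = 0.283536, Gamma_vuu = 0.000000, Gamma_vuv = 0.000000, Gamma_vvv = 0.595090; k4 = (1.761095, -2.269699, -1.460647, -3.065629)
  Y <- Y + (h/6)(k1 + 2k2 + 2k3 + k4): u = 0.6823, v = 0.7871, du/dtau = 1.7611, dv/dtau = -2.2695


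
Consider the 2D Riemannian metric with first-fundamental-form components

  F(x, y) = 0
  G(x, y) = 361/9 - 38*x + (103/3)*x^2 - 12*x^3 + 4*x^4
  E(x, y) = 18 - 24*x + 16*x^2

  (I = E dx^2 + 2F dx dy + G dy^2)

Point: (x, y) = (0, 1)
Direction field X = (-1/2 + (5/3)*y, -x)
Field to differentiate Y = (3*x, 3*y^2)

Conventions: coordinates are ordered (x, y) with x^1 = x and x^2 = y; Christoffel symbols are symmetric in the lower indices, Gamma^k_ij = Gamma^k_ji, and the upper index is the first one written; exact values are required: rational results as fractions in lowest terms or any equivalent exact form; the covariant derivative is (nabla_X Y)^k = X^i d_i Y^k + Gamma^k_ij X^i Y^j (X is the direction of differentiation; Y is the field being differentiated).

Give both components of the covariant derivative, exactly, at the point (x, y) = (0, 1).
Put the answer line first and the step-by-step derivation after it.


Answer: (nabla_X Y)^x = 7/2, (nabla_X Y)^y = -63/38

E = 18, F = 0, G = 361/9 at the point
E_x = -24, E_y = 0, F_x = 0, F_y = 0, G_x = -38, G_y = 0
EG - F^2 = 722;  g^inv = (1/722) * [[361/9, 0], [0, 18]]
first-kind symbols [ij,l] = (1/2)(d_i g_jl + d_j g_il - d_l g_ij): [xx,x] = E_x/2 = -12, [xx,y] = F_x - E_y/2 = 0, [xy,x] = E_y/2 = 0, [xy,y] = G_x/2 = -19, [yy,x] = F_y - G_x/2 = 19, [yy,y] = G_y/2 = 0
Gamma^x_ij = (G*[ij,x] - F*[ij,y])/(EG - F^2), Gamma^y_ij = (E*[ij,y] - F*[ij,x])/(EG - F^2)
Gamma_xxx = -2/3, Gamma_xxy = 0, Gamma_xyy = 19/18, Gamma_yxx = 0, Gamma_yxy = -9/19, Gamma_yyy = 0
X = (7/6, 0), Y = (0, 3) at the point


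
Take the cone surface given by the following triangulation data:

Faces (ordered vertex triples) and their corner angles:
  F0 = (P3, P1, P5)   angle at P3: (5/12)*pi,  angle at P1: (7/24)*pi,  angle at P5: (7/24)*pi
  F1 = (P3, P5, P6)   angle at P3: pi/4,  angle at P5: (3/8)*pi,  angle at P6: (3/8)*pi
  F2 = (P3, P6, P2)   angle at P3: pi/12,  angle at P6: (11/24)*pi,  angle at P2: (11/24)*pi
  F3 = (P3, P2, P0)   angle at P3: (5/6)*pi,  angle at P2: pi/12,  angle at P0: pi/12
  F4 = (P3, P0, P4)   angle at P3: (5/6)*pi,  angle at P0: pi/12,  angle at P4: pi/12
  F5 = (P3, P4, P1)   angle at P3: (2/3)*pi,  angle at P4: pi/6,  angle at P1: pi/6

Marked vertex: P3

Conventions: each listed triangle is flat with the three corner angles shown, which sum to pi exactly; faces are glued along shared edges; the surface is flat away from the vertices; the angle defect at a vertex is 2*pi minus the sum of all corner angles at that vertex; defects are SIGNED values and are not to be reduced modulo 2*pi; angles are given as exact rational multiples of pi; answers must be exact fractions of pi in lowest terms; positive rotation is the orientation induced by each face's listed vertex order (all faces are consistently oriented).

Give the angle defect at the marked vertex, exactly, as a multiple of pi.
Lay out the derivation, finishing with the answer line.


Sum of corner angles at P3: (37/12)*pi
defect = 2*pi - (37/12)*pi

Answer: defect(P3) = (-13/12)*pi


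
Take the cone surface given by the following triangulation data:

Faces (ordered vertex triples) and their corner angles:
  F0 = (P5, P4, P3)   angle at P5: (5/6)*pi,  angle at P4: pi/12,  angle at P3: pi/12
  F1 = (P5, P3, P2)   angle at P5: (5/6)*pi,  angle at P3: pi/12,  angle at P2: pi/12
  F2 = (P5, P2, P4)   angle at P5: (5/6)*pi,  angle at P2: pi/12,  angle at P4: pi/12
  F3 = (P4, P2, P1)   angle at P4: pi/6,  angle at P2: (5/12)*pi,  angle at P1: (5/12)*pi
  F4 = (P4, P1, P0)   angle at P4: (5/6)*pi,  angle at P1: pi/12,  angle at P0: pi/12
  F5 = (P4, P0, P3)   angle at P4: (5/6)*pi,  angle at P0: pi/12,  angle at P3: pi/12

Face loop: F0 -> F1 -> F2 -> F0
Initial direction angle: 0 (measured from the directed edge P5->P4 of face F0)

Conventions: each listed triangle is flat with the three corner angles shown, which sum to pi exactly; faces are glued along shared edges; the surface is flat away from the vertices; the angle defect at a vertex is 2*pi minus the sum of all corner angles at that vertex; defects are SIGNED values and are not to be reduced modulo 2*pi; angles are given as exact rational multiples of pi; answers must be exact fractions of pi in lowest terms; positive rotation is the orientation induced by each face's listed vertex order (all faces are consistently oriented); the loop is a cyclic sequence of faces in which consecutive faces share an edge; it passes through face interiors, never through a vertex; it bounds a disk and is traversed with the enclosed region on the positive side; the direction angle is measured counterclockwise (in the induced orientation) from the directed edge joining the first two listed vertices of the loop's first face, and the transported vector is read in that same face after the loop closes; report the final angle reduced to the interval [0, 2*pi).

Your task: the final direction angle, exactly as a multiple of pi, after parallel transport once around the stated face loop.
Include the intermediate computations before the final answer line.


enclosed vertex P5: corner angles sum to (5/2)*pi, defect = 2*pi - (5/2)*pi = -pi/2
holonomy = initial angle + sum of enclosed defects (mod 2*pi), positive in the induced orientation
final angle = 0 - pi/2 = (3/2)*pi (mod 2*pi)

Answer: final direction angle = (3/2)*pi


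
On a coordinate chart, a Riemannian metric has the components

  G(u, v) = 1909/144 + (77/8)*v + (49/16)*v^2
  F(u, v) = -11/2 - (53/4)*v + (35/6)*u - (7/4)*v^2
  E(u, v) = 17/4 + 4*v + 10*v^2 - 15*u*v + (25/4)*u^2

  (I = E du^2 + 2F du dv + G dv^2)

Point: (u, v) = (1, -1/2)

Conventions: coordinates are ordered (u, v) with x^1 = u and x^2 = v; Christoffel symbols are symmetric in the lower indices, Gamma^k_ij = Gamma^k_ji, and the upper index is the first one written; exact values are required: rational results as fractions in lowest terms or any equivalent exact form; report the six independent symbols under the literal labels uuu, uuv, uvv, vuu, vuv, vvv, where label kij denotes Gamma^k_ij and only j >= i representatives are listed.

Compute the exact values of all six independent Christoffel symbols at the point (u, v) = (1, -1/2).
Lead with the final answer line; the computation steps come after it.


Answer: Gamma_uuu = -33192/294601, Gamma_uuv = -222810/294601, Gamma_uvv = -586655/589202, Gamma_vuu = 545952/294601, Gamma_vuv = 157752/294601, Gamma_vvv = 312636/294601

E = 37/2, F = 313/48, G = 5305/576 at the point
E_u = 20, E_v = -21, F_u = 35/6, F_v = -23/2, G_u = 0, G_v = 105/16
EG - F^2 = 294601/2304;  g^inv = (2304/294601) * [[5305/576, -313/48], [-313/48, 37/2]]
first-kind symbols [ij,l] = (1/2)(d_i g_jl + d_j g_il - d_l g_ij): [uu,u] = E_u/2 = 10, [uu,v] = F_u - E_v/2 = 49/3, [uv,u] = E_v/2 = -21/2, [uv,v] = G_u/2 = 0, [vv,u] = F_v - G_u/2 = -23/2, [vv,v] = G_v/2 = 105/32
Gamma^u_ij = (G*[ij,u] - F*[ij,v])/(EG - F^2), Gamma^v_ij = (E*[ij,v] - F*[ij,u])/(EG - F^2)


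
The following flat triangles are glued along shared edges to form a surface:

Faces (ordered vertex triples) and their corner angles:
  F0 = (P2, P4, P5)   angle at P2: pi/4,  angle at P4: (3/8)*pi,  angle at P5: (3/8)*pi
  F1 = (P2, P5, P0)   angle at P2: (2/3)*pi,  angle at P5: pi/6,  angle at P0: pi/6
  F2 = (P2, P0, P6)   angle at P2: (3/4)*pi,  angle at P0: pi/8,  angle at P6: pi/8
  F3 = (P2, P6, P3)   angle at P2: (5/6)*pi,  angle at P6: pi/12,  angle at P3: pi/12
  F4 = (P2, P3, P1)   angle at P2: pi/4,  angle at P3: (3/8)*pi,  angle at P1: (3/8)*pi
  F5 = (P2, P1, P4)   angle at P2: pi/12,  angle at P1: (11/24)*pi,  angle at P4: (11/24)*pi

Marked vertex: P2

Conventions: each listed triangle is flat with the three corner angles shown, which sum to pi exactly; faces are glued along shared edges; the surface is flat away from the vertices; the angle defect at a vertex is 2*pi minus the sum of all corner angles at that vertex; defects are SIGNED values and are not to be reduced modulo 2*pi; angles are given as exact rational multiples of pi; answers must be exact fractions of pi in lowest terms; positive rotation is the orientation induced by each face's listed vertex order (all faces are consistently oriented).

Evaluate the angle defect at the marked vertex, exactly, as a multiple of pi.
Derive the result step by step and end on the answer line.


Sum of corner angles at P2: (17/6)*pi
defect = 2*pi - (17/6)*pi

Answer: defect(P2) = (-5/6)*pi


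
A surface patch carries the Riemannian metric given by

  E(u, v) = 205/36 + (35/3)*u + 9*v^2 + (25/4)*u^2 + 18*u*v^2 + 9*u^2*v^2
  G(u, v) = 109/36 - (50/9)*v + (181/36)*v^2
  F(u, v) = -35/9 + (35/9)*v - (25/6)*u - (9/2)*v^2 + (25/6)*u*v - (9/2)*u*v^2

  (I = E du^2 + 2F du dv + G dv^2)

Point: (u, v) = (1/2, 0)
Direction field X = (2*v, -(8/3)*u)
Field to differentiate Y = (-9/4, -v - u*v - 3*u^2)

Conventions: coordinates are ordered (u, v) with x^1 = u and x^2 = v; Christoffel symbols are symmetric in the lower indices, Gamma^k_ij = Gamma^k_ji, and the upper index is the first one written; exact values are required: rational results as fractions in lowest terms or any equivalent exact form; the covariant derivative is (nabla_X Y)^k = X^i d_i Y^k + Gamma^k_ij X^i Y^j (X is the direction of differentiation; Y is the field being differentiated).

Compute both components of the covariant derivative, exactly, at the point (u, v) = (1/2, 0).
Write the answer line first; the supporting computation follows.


Answer: (nabla_X Y)^u = 172/457, (nabla_X Y)^v = 834/457

E = 1885/144, F = -215/36, G = 109/36 at the point
E_u = 215/12, E_v = 0, F_u = -25/6, F_v = 215/36, G_u = 0, G_v = -50/9
EG - F^2 = 2285/576;  g^inv = (576/2285) * [[109/36, 215/36], [215/36, 1885/144]]
first-kind symbols [ij,l] = (1/2)(d_i g_jl + d_j g_il - d_l g_ij): [uu,u] = E_u/2 = 215/24, [uu,v] = F_u - E_v/2 = -25/6, [uv,u] = E_v/2 = 0, [uv,v] = G_u/2 = 0, [vv,u] = F_v - G_u/2 = 215/36, [vv,v] = G_v/2 = -25/9
Gamma^u_ij = (G*[ij,u] - F*[ij,v])/(EG - F^2), Gamma^v_ij = (E*[ij,v] - F*[ij,u])/(EG - F^2)
Gamma_uuu = 258/457, Gamma_uuv = 0, Gamma_uvv = 172/457, Gamma_vuu = -120/457, Gamma_vuv = 0, Gamma_vvv = -80/457
X = (0, -4/3), Y = (-9/4, -3/4) at the point


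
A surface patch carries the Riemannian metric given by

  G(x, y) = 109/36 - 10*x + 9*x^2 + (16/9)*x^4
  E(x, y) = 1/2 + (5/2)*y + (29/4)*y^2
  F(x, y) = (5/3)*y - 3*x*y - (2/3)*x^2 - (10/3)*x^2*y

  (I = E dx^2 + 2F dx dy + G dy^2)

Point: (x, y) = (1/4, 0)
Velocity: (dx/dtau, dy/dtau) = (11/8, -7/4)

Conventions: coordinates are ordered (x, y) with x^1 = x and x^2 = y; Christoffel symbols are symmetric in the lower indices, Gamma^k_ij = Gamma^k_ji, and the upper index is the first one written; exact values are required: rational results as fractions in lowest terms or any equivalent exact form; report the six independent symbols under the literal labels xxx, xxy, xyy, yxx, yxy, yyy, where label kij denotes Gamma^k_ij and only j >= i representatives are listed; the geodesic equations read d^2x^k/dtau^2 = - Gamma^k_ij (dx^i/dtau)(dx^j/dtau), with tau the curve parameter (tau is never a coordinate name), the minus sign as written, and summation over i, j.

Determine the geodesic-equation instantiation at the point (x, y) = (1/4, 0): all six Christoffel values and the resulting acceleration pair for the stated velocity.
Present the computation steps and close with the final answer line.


E = 1/2, F = -1/24, G = 79/72 at the point
E_x = 0, E_y = 5/2, F_x = -1/3, F_y = 17/24, G_x = -97/18, G_y = 0
EG - F^2 = 35/64;  g^inv = (64/35) * [[79/72, 1/24], [1/24, 1/2]]
first-kind symbols [ij,l] = (1/2)(d_i g_jl + d_j g_il - d_l g_ij): [xx,x] = E_x/2 = 0, [xx,y] = F_x - E_y/2 = -19/12, [xy,x] = E_y/2 = 5/4, [xy,y] = G_x/2 = -97/36, [yy,x] = F_y - G_x/2 = 245/72, [yy,y] = G_y/2 = 0
Gamma^x_ij = (G*[ij,x] - F*[ij,y])/(EG - F^2), Gamma^y_ij = (E*[ij,y] - F*[ij,x])/(EG - F^2)
Gamma_xxx = -38/315, Gamma_xxy = 2176/945, Gamma_xyy = 553/81, Gamma_yxx = -152/105, Gamma_yxy = -746/315, Gamma_yyy = 7/27
d^2x/dtau^2 = -(Gamma_xxx*(11/8)^2 + 2*Gamma_xxy*(11/8)*(-7/4) + Gamma_xyy*(-7/4)^2) = -870787/90720
d^2y/dtau^2 = -(Gamma_yxx*(11/8)^2 + 2*Gamma_yxy*(11/8)*(-7/4) + Gamma_yyy*(-7/4)^2) = -142949/15120

Answer: Gamma_xxx = -38/315, Gamma_xxy = 2176/945, Gamma_xyy = 553/81, Gamma_yxx = -152/105, Gamma_yxy = -746/315, Gamma_yyy = 7/27; accelerations (d^2x/dtau^2, d^2y/dtau^2) = (-870787/90720, -142949/15120)


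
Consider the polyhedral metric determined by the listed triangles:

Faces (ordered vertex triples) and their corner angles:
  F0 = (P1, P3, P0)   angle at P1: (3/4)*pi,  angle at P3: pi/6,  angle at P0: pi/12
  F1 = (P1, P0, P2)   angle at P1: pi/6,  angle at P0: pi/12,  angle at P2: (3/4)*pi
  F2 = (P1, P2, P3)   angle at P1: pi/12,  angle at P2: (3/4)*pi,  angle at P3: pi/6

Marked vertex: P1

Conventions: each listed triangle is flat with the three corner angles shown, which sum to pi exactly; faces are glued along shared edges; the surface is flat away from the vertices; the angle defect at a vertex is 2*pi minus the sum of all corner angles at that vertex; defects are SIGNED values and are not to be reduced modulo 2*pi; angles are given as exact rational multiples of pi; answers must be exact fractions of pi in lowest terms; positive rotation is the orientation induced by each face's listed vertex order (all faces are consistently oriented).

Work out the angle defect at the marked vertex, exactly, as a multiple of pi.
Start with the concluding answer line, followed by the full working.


Answer: defect(P1) = pi

Sum of corner angles at P1: pi
defect = 2*pi - pi


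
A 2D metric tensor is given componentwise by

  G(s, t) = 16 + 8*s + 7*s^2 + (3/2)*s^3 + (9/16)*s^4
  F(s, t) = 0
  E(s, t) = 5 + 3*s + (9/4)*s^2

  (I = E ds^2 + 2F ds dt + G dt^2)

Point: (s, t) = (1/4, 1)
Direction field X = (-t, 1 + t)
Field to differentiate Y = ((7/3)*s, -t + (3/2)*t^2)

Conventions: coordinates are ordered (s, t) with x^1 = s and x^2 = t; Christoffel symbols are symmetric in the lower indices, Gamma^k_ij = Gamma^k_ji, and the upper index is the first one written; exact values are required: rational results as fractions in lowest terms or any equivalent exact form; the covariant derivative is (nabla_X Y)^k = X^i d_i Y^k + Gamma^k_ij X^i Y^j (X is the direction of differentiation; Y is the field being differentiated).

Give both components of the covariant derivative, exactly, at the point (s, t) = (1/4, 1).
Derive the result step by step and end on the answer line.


E = 377/64, F = 0, G = 75625/4096 at the point
E_s = 33/8, E_t = 0, F_s = 0, F_t = 0, G_s = 3025/256, G_t = 0
EG - F^2 = 28510625/262144;  g^inv = (262144/28510625) * [[75625/4096, 0], [0, 377/64]]
first-kind symbols [ij,l] = (1/2)(d_i g_jl + d_j g_il - d_l g_ij): [ss,s] = E_s/2 = 33/16, [ss,t] = F_s - E_t/2 = 0, [st,s] = E_t/2 = 0, [st,t] = G_s/2 = 3025/512, [tt,s] = F_t - G_s/2 = -3025/512, [tt,t] = G_t/2 = 0
Gamma^s_ij = (G*[ij,s] - F*[ij,t])/(EG - F^2), Gamma^t_ij = (E*[ij,t] - F*[ij,s])/(EG - F^2)
Gamma_sss = 132/377, Gamma_sst = 0, Gamma_stt = -3025/3016, Gamma_tss = 0, Gamma_tst = 8/25, Gamma_ttt = 0
X = (-1, 2), Y = (7/12, 1/2) at the point

Answer: (nabla_X Y)^s = -32035/9048, (nabla_X Y)^t = 316/75


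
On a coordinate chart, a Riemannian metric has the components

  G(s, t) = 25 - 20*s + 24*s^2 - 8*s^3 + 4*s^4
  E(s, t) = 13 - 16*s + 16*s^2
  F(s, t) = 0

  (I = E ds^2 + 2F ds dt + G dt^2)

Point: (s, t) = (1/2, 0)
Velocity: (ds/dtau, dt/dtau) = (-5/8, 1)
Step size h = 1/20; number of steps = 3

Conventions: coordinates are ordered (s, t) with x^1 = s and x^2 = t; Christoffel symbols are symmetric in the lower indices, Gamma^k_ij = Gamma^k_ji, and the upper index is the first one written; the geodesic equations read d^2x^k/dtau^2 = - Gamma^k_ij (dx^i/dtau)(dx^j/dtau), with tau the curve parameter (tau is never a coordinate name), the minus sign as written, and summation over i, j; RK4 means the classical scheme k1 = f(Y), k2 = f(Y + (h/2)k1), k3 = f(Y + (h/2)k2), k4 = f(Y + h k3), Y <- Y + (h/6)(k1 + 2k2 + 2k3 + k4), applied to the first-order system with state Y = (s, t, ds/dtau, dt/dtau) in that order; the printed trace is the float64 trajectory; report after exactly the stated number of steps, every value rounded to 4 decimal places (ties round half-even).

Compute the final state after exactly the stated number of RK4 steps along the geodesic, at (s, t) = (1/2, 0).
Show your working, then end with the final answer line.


f(Y) = (ds/dtau, dt/dtau, -Gamma^s_ij Y'^i Y'^j, -Gamma^t_ij Y'^i Y'^j) with the Gammas evaluated at the stage position; h = 0.050000; intermediate values shown to 6 dp
step 0: s = 0.5000, t = 0.0000, ds/dtau = -0.6250, dt/dtau = 1.0000
step 1:
  k1: at (s, t) = (0.500000, 0.000000), (ds/dtau, dt/dtau) = (-0.625000, 1.000000); Gamma_sss = 0.000000, Gamma_sst = 0.000000, Gamma_stt = 0.000000, Gamma_tss = 0.000000, Gamma_tst = 0.000000, Gamma_ttt = 0.000000; k1 = (-0.625000, 1.000000, 0.000000, 0.000000)
  k2: at (s, t) = (0.484375, 0.025000), (ds/dtau, dt/dtau) = (-0.625000, 1.000000); Gamma_sss = -0.027766, Gamma_sst = 0.000000, Gamma_stt = 0.031240, Gamma_tss = 0.000000, Gamma_tst = -0.013887, Gamma_ttt = 0.000000; k2 = (-0.625000, 1.000000, -0.020394, -0.017359)
  k3: at (s, t) = (0.484375, 0.025000), (ds/dtau, dt/dtau) = (-0.625510, 0.999566); Gamma_sss = -0.027766, Gamma_sst = 0.000000, Gamma_stt = 0.031240, Gamma_tss = 0.000000, Gamma_tst = -0.013887, Gamma_ttt = 0.000000; k3 = (-0.625510, 0.999566, -0.020349, -0.017366)
  k4: at (s, t) = (0.468725, 0.049978), (ds/dtau, dt/dtau) = (-0.626017, 0.999132); Gamma_sss = -0.055504, Gamma_sst = 0.000000, Gamma_stt = 0.062470, Gamma_tss = 0.000000, Gamma_tst = -0.027788, Gamma_ttt = 0.000000; k4 = (-0.626017, 0.999132, -0.040609, -0.034762)
  Y <- Y + (h/6)(k1 + 2k2 + 2k3 + k4): s = 0.4687, t = 0.0500, ds/dtau = -0.6260, dt/dtau = 0.9991
step 2:
  k1: at (s, t) = (0.468733, 0.049986), (ds/dtau, dt/dtau) = (-0.626017, 0.999132); Gamma_sss = -0.055489, Gamma_sst = 0.000000, Gamma_stt = 0.062453, Gamma_tss = 0.000000, Gamma_tst = -0.027781, Gamma_ttt = 0.000000; k1 = (-0.626017, 0.999132, -0.040598, -0.034752)
  k2: at (s, t) = (0.453083, 0.074964), (ds/dtau, dt/dtau) = (-0.627032, 0.998263); Gamma_sss = -0.083084, Gamma_sst = 0.000000, Gamma_stt = 0.093560, Gamma_tss = 0.000000, Gamma_tst = -0.041664, Gamma_ttt = 0.000000; k2 = (-0.627032, 0.998263, -0.060570, -0.052158)
  k3: at (s, t) = (0.453057, 0.074942), (ds/dtau, dt/dtau) = (-0.627532, 0.997828); Gamma_sss = -0.083128, Gamma_sst = 0.000000, Gamma_stt = 0.093611, Gamma_tss = 0.000000, Gamma_tst = -0.041686, Gamma_ttt = 0.000000; k3 = (-0.627532, 0.997828, -0.060469, -0.052205)
  k4: at (s, t) = (0.437356, 0.099877), (ds/dtau, dt/dtau) = (-0.629041, 0.996521); Gamma_sss = -0.110595, Gamma_sst = 0.000000, Gamma_stt = 0.124636, Gamma_tss = 0.000000, Gamma_tst = -0.055586, Gamma_ttt = 0.000000; k4 = (-0.629041, 0.996521, -0.080009, -0.069689)
  Y <- Y + (h/6)(k1 + 2k2 + 2k3 + k4): s = 0.4374, t = 0.0999, ds/dtau = -0.6290, dt/dtau = 0.9965
step 3:
  k1: at (s, t) = (0.437365, 0.099884), (ds/dtau, dt/dtau) = (-0.629040, 0.996522); Gamma_sss = -0.110580, Gamma_sst = 0.000000, Gamma_stt = 0.124620, Gamma_tss = 0.000000, Gamma_tst = -0.055579, Gamma_ttt = 0.000000; k1 = (-0.629040, 0.996522, -0.079999, -0.069679)
  k2: at (s, t) = (0.421639, 0.124797), (ds/dtau, dt/dtau) = (-0.631040, 0.994780); Gamma_sss = -0.137804, Gamma_sst = 0.000000, Gamma_stt = 0.155453, Gamma_tss = 0.000000, Gamma_tst = -0.069465, Gamma_ttt = 0.000000; k2 = (-0.631040, 0.994780, -0.098959, -0.087212)
  k3: at (s, t) = (0.421589, 0.124754), (ds/dtau, dt/dtau) = (-0.631514, 0.994342); Gamma_sss = -0.137890, Gamma_sst = 0.000000, Gamma_stt = 0.155551, Gamma_tss = 0.000000, Gamma_tst = -0.069509, Gamma_ttt = 0.000000; k3 = (-0.631514, 0.994342, -0.098803, -0.087295)
  k4: at (s, t) = (0.405789, 0.149601), (ds/dtau, dt/dtau) = (-0.633980, 0.992157); Gamma_sss = -0.164884, Gamma_sst = 0.000000, Gamma_stt = 0.186227, Gamma_tss = 0.000000, Gamma_tst = -0.083414, Gamma_ttt = 0.000000; k4 = (-0.633980, 0.992157, -0.117045, -0.104936)
  Y <- Y + (h/6)(k1 + 2k2 + 2k3 + k4): s = 0.4058, t = 0.1496, ds/dtau = -0.6340, dt/dtau = 0.9922

Answer: s = 0.4058, t = 0.1496, ds/dtau = -0.6340, dt/dtau = 0.9922
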